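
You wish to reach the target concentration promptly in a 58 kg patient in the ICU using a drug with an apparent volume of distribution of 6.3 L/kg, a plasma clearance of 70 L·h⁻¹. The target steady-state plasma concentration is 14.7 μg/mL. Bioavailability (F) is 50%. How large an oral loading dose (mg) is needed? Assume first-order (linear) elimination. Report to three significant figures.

Vd(total) = 58 kg × 6.3 L/kg = 365.4 L
LD = Vd × C / F = 365.4 × 14.70 / 0.5 = 10740 mg

10700 mg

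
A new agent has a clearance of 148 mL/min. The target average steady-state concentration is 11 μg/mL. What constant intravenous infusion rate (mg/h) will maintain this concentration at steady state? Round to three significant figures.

97.7 mg/h

CL = 148 mL/min × 60/1000 = 8.880 L/h
Infusion rate = CL · Css = 8.880 L/h × 11 mg/L = 97.68 mg/h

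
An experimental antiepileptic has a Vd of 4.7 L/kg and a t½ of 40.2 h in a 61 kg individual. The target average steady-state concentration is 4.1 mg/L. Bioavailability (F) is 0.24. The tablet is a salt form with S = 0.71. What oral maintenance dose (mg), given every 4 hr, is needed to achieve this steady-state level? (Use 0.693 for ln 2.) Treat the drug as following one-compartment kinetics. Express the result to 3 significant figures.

Vd = 4.7 L/kg × 61 kg = 286.7 L
CL = ln 2 · Vd / t½ = 0.693 × 286.7 / 40.2 = 4.942 L/h
D = CL × Css × τ / F / S = 4.942 × 4.1 × 4 / 0.24 / 0.71 = 475.6 mg

476 mg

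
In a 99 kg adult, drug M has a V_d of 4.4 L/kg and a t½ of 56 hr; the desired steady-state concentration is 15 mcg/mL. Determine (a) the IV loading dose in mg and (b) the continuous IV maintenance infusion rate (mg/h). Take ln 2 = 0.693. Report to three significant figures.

Vd = 4.4 L/kg × 99 kg = 435.6 L
LD = Vd × C = 435.6 × 15 = 6534 mg
CL = 0.693 × Vd / t½ = 0.693 × 435.6 / 56 = 5.391 L/h
Infusion rate = CL × Css = 5.391 × 15 = 80.87 mg/h

(a) 6530 mg; (b) 80.9 mg/h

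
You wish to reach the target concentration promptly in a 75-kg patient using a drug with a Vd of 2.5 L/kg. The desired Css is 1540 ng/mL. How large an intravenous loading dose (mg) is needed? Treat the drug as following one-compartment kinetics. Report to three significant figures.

Total Vd = 2.5 × 75 = 187.5 L
C = 1540 ng/mL = 1.540 mg/L
The loading dose fills Vd to the target concentration.
LD = Vd × C = 187.5 × 1.540 = 288.8 mg

289 mg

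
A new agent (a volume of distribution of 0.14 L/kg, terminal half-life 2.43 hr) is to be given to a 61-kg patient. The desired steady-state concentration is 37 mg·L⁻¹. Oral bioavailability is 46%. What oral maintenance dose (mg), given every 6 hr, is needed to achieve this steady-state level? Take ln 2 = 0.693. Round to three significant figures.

Vd = 0.14 L/kg × 61 kg = 8.540 L
CL = 0.693 × Vd / t½ = 0.693 × 8.540 / 2.43 = 2.435 L/h
D = CL × Css × τ / F = 2.435 × 37 × 6 / 0.46 = 1175 mg

1180 mg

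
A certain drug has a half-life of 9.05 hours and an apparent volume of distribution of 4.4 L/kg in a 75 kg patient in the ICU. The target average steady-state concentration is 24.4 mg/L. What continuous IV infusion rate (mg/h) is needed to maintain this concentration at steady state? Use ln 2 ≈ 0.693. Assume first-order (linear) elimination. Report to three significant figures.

Vd = 4.4 L/kg × 75 kg = 330.0 L
k = 0.693/9.05 = 0.07657 h⁻¹, so CL = k·Vd = 0.07657 × 330.0 = 25.27 L/h
Infusion rate = CL × Css = 25.27 × 24.4 = 616.6 mg/h

617 mg/h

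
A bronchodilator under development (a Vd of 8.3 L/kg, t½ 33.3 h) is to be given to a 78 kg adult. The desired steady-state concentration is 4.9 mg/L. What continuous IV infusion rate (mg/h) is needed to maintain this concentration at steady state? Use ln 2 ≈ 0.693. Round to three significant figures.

Total Vd = 8.3 × 78 = 647.4 L
CL = 0.693 × Vd / t½ = 0.693 × 647.4 / 33.3 = 13.47 L/h
Infusion rate = CL × Css = 13.47 × 4.9 = 66.00 mg/h

66.0 mg/h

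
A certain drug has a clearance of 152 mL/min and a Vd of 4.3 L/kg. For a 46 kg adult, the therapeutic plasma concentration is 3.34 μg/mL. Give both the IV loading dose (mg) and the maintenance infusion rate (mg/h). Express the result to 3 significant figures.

(a) 661 mg; (b) 30.5 mg/h

Total Vd = 4.3 × 46 = 197.8 L
Loading: fill Vd to C_target → 197.8 L × 3.34 mg/L = 660.7 mg
CL = 152 mL/min = 152 × 0.06 = 9.120 L/h
Maintenance infusion rate = CL × Css = 9.120 × 3.34 = 30.46 mg/h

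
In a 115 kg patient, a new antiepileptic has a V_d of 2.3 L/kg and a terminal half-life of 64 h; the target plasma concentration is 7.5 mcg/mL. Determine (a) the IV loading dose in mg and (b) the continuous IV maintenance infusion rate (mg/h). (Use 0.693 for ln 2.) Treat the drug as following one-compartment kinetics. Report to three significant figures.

Vd(total) = 115 kg × 2.3 L/kg = 264.5 L
LD = Vd × C = 264.5 × 7.5 = 1984 mg
CL = 0.693 × Vd / t½ = 0.693 × 264.5 / 64 = 2.864 L/h
Infusion rate = CL × Css = 2.864 × 7.5 = 21.48 mg/h

(a) 1980 mg; (b) 21.5 mg/h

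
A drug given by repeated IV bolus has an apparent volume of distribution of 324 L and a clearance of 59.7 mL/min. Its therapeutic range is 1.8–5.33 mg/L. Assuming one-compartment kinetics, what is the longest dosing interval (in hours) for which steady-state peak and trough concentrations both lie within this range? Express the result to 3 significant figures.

98.2 h

CL = 59.7 mL/min × 60/1000 = 3.582 L/h
k = CL / Vd = 3.582 / 324.0 = 0.01106 h⁻¹
Between IV bolus doses, concentration decays as C = C₀·e^(−kτ), so C_peak/C_trough = e^(kτ).
τ_max = ln(C_peak/C_trough) / k = ln(5.33/1.8) / 0.01106 = 1.086 / 0.01106 = 98.19 h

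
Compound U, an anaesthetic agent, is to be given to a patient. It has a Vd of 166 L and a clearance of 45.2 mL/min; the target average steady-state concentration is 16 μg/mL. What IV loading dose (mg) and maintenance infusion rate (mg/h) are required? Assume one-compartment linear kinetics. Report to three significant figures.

Loading dose = Vd × C = 166.0 × 16 = 2656 mg
CL = 45.2 mL/min × 60/1000 = 2.712 L/h
Maintenance: replace elimination → rate = CL × Css = 2.712 × 16 = 43.39 mg/h

(a) 2660 mg; (b) 43.4 mg/h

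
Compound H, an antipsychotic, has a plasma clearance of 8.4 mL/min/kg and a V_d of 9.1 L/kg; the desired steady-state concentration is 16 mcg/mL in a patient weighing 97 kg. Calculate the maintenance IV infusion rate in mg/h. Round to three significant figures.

782 mg/h

CL = 8.4 mL/min/kg × 97 kg = 814.8 mL/min = 814.8 × 60/1000 = 48.89 L/h
Rate = CL × Css = 48.89 × 16 = 782.2 mg/h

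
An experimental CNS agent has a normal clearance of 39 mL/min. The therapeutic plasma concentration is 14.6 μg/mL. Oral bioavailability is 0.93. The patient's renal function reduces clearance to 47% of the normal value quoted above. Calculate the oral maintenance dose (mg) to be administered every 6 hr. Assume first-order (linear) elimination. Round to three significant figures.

104 mg

Convert clearance: 39 mL/min × 60 min/h ÷ 1000 mL/L = 2.340 L/h
Patient clearance = 0.47 × 2.340 = 1.100 L/h
D = CL × Css × τ / F = 1.100 × 14.6 × 6 / 0.93 = 103.6 mg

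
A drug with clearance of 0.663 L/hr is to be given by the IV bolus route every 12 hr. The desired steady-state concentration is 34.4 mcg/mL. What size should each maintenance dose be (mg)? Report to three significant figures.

274 mg

D = CL × Css × τ = 0.6630 × 34.4 × 12 = 273.7 mg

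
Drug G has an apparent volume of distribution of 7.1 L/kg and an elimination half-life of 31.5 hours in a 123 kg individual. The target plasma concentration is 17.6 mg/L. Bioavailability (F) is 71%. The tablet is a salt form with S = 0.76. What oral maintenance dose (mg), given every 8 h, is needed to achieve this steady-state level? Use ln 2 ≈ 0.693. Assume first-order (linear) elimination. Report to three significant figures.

5010 mg

Vd(total) = 123 kg × 7.1 L/kg = 873.3 L
CL = 0.693 × Vd / t½ = 0.693 × 873.3 / 31.5 = 19.21 L/h
D = CL × Css × τ / F / S = 19.21 × 17.6 × 8 / 0.71 / 0.76 = 5013 mg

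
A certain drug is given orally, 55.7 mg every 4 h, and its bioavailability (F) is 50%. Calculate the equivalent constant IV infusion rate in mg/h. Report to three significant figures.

Equivalent systemic input: infusion rate = F·D/τ.
Rate = 0.5 × 55.7 / 4 = 6.963 mg/h

6.96 mg/h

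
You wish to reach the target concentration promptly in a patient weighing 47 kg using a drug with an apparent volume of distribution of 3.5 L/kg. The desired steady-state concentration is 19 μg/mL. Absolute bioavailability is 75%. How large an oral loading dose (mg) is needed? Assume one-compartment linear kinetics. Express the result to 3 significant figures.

4170 mg

Total Vd = 3.5 × 47 = 164.5 L
LD = Vd × C / F = 164.5 × 19.00 / 0.75 = 4167 mg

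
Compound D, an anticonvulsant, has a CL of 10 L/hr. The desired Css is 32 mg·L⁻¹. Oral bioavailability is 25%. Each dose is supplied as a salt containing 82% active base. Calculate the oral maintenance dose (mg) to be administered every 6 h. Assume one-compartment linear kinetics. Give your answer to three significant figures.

D = CL × Css × τ / F / S = 10.00 × 32 × 6 / 0.25 / 0.82 = 9366 mg

9370 mg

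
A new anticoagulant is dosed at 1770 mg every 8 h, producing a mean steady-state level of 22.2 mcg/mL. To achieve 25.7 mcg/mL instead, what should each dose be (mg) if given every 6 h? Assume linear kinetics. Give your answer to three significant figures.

For first-order elimination, Css ∝ F·D/(CL·τ); F and CL are unchanged, so Css ∝ D/τ.
D₂ = D₁ × (Css,target / Css,current) × (τ₂/τ₁) = 1770 × (25.7/22.2) × (6/8) = 1537 mg

1540 mg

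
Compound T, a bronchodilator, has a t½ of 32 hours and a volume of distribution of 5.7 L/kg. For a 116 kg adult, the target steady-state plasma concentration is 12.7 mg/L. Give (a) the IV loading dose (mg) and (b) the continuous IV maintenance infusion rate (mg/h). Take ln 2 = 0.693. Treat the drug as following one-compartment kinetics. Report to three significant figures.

(a) 8400 mg; (b) 182 mg/h

Total Vd = 5.7 × 116 = 661.2 L
LD = Vd × C = 661.2 × 12.7 = 8397 mg
CL = 0.693 × Vd / t½ = 0.693 × 661.2 / 32 = 14.32 L/h
Infusion rate = CL × Css = 14.32 × 12.7 = 181.9 mg/h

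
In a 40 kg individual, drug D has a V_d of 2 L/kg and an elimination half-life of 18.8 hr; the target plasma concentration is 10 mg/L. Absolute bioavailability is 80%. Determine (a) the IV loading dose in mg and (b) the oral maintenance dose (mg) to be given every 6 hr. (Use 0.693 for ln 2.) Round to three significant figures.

(a) 800 mg; (b) 221 mg

Vd(total) = 40 kg × 2 L/kg = 80.00 L
LD = Vd × C = 80.00 × 10 = 800.0 mg
CL = 0.693 × Vd / t½ = 0.693 × 80.00 / 18.8 = 2.949 L/h
D = CL × Css × τ / F = 2.949 × 10 × 6 / 0.8 = 221.2 mg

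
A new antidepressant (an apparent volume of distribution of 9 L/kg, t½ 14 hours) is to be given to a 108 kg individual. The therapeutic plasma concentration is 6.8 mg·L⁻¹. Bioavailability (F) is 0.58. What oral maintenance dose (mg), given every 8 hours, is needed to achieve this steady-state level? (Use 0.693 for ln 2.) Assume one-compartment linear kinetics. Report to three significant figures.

Vd = 9 L/kg × 108 kg = 972.0 L
CL = 0.693 × Vd / t½ = 0.693 × 972.0 / 14 = 48.11 L/h
D = CL × Css × τ / F = 48.11 × 6.8 × 8 / 0.58 = 4512 mg

4510 mg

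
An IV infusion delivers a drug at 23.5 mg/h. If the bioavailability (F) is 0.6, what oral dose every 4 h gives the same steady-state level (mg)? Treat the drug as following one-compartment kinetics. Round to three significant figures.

157 mg

To maintain the same Css, the systemic dosing rate must be unchanged: F·D/τ = infusion rate.
D = rate × τ / F = 23.5 × 4 / 0.6 = 156.7 mg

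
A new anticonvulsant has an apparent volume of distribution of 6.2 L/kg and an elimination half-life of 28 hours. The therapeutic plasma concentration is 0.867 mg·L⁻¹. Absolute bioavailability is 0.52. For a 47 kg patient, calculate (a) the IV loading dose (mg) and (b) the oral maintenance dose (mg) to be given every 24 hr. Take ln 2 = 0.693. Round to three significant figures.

(a) 253 mg; (b) 289 mg

Total Vd = 6.2 × 47 = 291.4 L
LD = Vd × C = 291.4 × 0.867 = 252.6 mg
CL = 0.693 × Vd / t½ = 0.693 × 291.4 / 28 = 7.212 L/h
D = CL × Css × τ / F = 7.212 × 0.867 × 24 / 0.52 = 288.6 mg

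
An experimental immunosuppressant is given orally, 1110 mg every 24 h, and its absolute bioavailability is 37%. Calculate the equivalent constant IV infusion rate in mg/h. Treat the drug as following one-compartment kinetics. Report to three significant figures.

17.1 mg/h

Equivalent systemic input: infusion rate = F·D/τ.
Rate = 0.37 × 1110 / 24 = 17.11 mg/h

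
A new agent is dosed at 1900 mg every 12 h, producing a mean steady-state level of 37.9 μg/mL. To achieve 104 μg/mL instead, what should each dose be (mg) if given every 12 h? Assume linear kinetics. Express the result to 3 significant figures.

5210 mg

For first-order elimination, Css ∝ F·D/(CL·τ); F and CL are unchanged, so Css ∝ D/τ.
D₂ = D₁ × (Css,target / Css,current) = 1900 × 104/37.9 = 5214 mg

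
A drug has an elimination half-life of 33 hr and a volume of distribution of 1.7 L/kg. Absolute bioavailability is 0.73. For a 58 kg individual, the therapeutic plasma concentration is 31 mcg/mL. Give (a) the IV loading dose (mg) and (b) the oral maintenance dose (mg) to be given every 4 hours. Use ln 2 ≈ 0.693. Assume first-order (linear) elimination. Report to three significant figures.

(a) 3060 mg; (b) 352 mg

Vd = 1.7 L/kg × 58 kg = 98.60 L
LD = Vd × C = 98.60 × 31 = 3057 mg
CL = 0.693 × Vd / t½ = 0.693 × 98.60 / 33 = 2.071 L/h
D = CL × Css × τ / F = 2.071 × 31 × 4 / 0.73 = 351.8 mg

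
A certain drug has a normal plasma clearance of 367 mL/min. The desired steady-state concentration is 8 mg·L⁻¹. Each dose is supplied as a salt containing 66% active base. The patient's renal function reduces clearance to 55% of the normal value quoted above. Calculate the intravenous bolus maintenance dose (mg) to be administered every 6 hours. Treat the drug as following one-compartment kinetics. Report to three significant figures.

Convert clearance: 367 mL/min × 60 min/h ÷ 1000 mL/L = 22.02 L/h
Patient clearance = 0.55 × 22.02 = 12.11 L/h
At steady state, dose per interval replaces the amount cleared in that interval: S·D/τ = CL·Css.
D = CL × Css × τ / S = 12.11 × 8 × 6 / 0.66 = 880.7 mg

881 mg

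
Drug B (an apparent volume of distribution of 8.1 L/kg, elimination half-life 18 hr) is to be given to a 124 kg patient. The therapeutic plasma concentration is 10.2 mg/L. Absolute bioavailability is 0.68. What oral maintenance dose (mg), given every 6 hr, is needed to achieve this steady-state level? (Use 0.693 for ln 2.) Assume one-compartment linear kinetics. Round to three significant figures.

Vd(total) = 124 kg × 8.1 L/kg = 1004 L
CL = 0.693 × Vd / t½ = 0.693 × 1004 / 18 = 38.65 L/h
D = CL × Css × τ / F = 38.65 × 10.2 × 6 / 0.68 = 3479 mg

3480 mg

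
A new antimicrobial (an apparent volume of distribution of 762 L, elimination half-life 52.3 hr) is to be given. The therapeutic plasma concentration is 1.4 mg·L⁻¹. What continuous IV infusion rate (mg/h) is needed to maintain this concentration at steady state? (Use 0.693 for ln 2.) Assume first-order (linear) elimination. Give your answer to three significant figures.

14.1 mg/h

CL = 0.693 × Vd / t½ = 0.693 × 762.0 / 52.3 = 10.10 L/h
Infusion rate = CL × Css = 10.10 × 1.4 = 14.14 mg/h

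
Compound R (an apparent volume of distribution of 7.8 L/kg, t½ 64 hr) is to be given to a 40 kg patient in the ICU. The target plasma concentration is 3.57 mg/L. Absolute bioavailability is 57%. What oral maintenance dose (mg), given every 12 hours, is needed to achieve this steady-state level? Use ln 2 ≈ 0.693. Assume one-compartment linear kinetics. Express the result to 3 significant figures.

Vd(total) = 40 kg × 7.8 L/kg = 312.0 L
k = 0.693/64 = 0.01083 h⁻¹, so CL = k·Vd = 0.01083 × 312.0 = 3.379 L/h
D = CL × Css × τ / F = 3.379 × 3.57 × 12 / 0.57 = 254.0 mg

254 mg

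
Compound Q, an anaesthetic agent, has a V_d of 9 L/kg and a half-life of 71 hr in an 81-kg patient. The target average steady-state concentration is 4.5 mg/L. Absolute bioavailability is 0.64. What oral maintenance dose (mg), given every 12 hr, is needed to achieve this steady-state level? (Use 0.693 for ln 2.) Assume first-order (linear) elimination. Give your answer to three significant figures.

600 mg

Vd = 9 L/kg × 81 kg = 729.0 L
k = 0.693/71 = 0.009761 h⁻¹, so CL = k·Vd = 0.009761 × 729.0 = 7.116 L/h
D = CL × Css × τ / F = 7.116 × 4.5 × 12 / 0.64 = 600.4 mg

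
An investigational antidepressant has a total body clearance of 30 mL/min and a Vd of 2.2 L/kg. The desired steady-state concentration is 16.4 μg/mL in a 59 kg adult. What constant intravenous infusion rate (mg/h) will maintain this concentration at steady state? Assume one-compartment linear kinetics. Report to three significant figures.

CL = 30 mL/min × 60/1000 = 1.800 L/h
R₀ = 1.800 × 16.4 = 29.52 mg/h

29.5 mg/h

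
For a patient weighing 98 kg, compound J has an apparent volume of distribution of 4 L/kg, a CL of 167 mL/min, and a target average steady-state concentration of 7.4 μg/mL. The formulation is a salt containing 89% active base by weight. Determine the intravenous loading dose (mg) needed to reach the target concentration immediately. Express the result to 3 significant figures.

3260 mg

Total Vd = 4 × 98 = 392.0 L
LD = Vd × C / S = 392.0 × 7.400 / 0.89 = 3259 mg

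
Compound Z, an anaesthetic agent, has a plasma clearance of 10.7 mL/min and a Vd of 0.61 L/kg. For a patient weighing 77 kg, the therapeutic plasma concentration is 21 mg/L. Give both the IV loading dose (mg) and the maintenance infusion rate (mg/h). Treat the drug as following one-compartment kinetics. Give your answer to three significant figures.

(a) 986 mg; (b) 13.5 mg/h

Vd = 0.61 L/kg × 77 kg = 46.97 L
LD = Vd · C_target = 46.97 × 21 = 986.4 mg
CL = 10.7 mL/min × 60/1000 = 0.6420 L/h
Infusion rate = 0.6420 L/h × 21 mg/L = 13.48 mg/h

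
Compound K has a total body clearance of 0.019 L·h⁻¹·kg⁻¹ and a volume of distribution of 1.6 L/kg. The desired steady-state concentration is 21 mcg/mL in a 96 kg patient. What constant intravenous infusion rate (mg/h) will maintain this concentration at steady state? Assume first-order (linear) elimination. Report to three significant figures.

CL = 0.019 L·h⁻¹·kg⁻¹ × 96 kg = 1.824 L/h
Rate = CL × Css = 1.824 × 21 = 38.30 mg/h

38.3 mg/h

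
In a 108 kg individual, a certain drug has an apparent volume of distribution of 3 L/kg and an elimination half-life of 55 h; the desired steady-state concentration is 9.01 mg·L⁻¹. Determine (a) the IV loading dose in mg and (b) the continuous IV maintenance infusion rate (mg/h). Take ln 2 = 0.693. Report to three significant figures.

Vd = 3 L/kg × 108 kg = 324.0 L
LD = Vd × C = 324.0 × 9.01 = 2919 mg
CL = 0.693 × Vd / t½ = 0.693 × 324.0 / 55 = 4.082 L/h
Infusion rate = CL × Css = 4.082 × 9.01 = 36.78 mg/h

(a) 2920 mg; (b) 36.8 mg/h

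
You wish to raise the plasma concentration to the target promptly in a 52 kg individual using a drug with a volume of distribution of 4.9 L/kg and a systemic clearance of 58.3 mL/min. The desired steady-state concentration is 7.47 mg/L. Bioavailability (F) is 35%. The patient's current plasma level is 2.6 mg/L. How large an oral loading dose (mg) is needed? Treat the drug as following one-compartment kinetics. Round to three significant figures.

3550 mg

Vd(total) = 52 kg × 4.9 L/kg = 254.8 L
LD is governed by Vd — clearance does not enter the loading-dose calculation.
Concentration deficit ΔC = 7.47 − 2.6 = 4.870 mg/L
LD = Vd × ΔC / F = 254.8 × 4.870 / 0.35 = 3545 mg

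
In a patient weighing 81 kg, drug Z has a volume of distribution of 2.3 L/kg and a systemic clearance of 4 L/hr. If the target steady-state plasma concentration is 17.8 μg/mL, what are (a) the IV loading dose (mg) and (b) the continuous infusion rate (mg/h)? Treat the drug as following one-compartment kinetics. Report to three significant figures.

Total Vd = 2.3 × 81 = 186.3 L
Loading: fill Vd to C_target → 186.3 L × 17.8 mg/L = 3316 mg
Maintenance: replace elimination → rate = CL × Css = 4.000 × 17.8 = 71.20 mg/h

(a) 3320 mg; (b) 71.2 mg/h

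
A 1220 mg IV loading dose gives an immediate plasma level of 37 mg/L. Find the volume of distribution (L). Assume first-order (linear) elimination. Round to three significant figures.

Immediately after an IV bolus, C₀ = Dose / Vd, so Vd = Dose / C₀.
Vd = 1220 / 37 = 32.97 L

33.0 L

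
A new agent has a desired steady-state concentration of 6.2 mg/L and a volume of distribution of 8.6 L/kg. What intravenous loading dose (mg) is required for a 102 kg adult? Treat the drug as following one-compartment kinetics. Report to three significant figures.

5440 mg

Vd(total) = 102 kg × 8.6 L/kg = 877.2 L
LD = Vd × C = 877.2 × 6.200 = 5439 mg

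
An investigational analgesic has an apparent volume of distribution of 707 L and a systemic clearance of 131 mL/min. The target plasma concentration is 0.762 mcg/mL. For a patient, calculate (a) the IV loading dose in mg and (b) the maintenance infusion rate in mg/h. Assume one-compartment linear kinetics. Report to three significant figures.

(a) 539 mg; (b) 5.99 mg/h

LD = Vd · C_target = 707.0 × 0.762 = 538.7 mg
CL = 131 mL/min × 60/1000 = 7.860 L/h
Maintenance: replace elimination → rate = CL × Css = 7.860 × 0.762 = 5.989 mg/h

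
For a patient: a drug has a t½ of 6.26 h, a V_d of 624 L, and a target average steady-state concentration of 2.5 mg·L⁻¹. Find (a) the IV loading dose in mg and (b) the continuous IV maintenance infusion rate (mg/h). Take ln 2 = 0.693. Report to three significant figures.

LD = Vd × C = 624.0 × 2.5 = 1560 mg
CL = 0.693 × Vd / t½ = 0.693 × 624.0 / 6.26 = 69.08 L/h
Infusion rate = CL × Css = 69.08 × 2.5 = 172.7 mg/h

(a) 1560 mg; (b) 173 mg/h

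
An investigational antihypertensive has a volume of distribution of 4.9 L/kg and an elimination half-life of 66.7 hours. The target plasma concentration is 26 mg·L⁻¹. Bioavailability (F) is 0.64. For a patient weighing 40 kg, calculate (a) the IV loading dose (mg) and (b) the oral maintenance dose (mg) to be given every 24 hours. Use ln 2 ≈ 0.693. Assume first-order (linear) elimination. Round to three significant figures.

Vd = 4.9 L/kg × 40 kg = 196.0 L
LD = Vd × C = 196.0 × 26 = 5096 mg
CL = 0.693 × Vd / t½ = 0.693 × 196.0 / 66.7 = 2.036 L/h
D = CL × Css × τ / F = 2.036 × 26 × 24 / 0.64 = 1985 mg

(a) 5100 mg; (b) 1990 mg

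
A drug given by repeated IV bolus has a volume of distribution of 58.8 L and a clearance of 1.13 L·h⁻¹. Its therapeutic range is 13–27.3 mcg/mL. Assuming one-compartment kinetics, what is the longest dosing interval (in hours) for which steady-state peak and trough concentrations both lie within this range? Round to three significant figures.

38.6 h

k = CL / Vd = 1.130 / 58.80 = 0.01922 h⁻¹
Between IV bolus doses, concentration decays as C = C₀·e^(−kτ), so C_peak/C_trough = e^(kτ).
τ_max = ln(C_peak/C_trough) / k = ln(27.3/13) / 0.01922 = 0.7419 / 0.01922 = 38.60 h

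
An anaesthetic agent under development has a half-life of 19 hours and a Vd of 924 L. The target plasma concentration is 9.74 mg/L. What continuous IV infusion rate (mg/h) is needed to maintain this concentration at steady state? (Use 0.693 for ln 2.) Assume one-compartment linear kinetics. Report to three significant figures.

CL = ln 2 · Vd / t½ = 0.693 × 924.0 / 19 = 33.70 L/h
Infusion rate = CL × Css = 33.70 × 9.74 = 328.2 mg/h

328 mg/h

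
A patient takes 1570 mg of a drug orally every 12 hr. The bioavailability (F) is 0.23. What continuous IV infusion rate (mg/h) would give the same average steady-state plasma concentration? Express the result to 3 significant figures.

30.1 mg/h

Equivalent systemic input: infusion rate = F·D/τ.
Rate = 0.23 × 1570 / 12 = 30.09 mg/h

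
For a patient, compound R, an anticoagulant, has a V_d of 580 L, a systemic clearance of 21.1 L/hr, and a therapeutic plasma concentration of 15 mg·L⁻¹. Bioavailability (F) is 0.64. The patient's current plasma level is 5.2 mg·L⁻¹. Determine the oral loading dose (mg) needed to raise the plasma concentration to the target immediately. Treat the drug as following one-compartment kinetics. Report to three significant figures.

Concentration deficit ΔC = 15 − 5.2 = 9.800 mg/L
LD = Vd × ΔC / F = 580.0 × 9.800 / 0.64 = 8881 mg

8880 mg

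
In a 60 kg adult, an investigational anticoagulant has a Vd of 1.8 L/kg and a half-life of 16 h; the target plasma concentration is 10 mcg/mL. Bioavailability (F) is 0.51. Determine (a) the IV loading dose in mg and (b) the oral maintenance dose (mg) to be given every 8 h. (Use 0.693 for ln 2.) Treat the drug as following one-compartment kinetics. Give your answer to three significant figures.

Vd = 1.8 L/kg × 60 kg = 108.0 L
LD = Vd × C = 108.0 × 10 = 1080 mg
CL = 0.693 × Vd / t½ = 0.693 × 108.0 / 16 = 4.678 L/h
D = CL × Css × τ / F = 4.678 × 10 × 8 / 0.51 = 733.8 mg

(a) 1080 mg; (b) 734 mg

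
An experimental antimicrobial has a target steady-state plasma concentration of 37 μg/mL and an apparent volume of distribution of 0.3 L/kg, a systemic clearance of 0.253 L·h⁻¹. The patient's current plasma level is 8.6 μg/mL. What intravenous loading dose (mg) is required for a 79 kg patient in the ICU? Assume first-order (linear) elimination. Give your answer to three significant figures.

673 mg

Total Vd = 0.3 × 79 = 23.70 L
The loading dose fills Vd to the target concentration.
Concentration deficit ΔC = 37 − 8.6 = 28.40 mg/L
LD = Vd × ΔC = 23.70 × 28.40 = 673.1 mg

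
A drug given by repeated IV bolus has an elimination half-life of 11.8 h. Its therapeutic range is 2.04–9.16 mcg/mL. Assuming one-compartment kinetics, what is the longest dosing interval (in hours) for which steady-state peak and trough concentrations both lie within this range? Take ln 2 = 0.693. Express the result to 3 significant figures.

25.6 h

k = 0.693 / t½ = 0.693 / 11.8 = 0.05873 h⁻¹
Between IV bolus doses, concentration decays as C = C₀·e^(−kτ), so C_peak/C_trough = e^(kτ).
τ_max = ln(C_peak/C_trough) / k = ln(9.16/2.04) / 0.05873 = 1.502 / 0.05873 = 25.57 h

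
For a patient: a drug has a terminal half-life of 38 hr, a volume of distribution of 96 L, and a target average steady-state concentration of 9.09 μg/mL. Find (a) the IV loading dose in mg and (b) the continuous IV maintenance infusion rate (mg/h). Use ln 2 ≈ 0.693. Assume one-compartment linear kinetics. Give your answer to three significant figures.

LD = Vd × C = 96.00 × 9.09 = 872.6 mg
CL = 0.693 × Vd / t½ = 0.693 × 96.00 / 38 = 1.751 L/h
Infusion rate = CL × Css = 1.751 × 9.09 = 15.92 mg/h

(a) 873 mg; (b) 15.9 mg/h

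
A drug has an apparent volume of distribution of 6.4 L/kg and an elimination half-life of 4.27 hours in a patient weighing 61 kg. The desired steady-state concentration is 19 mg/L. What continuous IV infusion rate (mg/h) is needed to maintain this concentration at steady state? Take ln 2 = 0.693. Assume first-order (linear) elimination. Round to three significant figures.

1200 mg/h

Vd = 6.4 L/kg × 61 kg = 390.4 L
CL = ln 2 · Vd / t½ = 0.693 × 390.4 / 4.27 = 63.36 L/h
Infusion rate = CL × Css = 63.36 × 19 = 1204 mg/h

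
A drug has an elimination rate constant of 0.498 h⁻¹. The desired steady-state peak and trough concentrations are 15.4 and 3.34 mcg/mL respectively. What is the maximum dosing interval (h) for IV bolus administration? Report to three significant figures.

Between IV bolus doses, concentration decays as C = C₀·e^(−kτ), so C_peak/C_trough = e^(kτ).
τ_max = ln(C_peak/C_trough) / k = ln(15.4/3.34) / 0.4980 = 1.528 / 0.4980 = 3.068 h

3.07 h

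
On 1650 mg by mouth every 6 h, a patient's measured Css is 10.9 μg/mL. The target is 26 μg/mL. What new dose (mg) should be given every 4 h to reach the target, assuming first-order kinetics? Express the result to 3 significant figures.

With linear kinetics, Css is proportional to dose rate (D/τ) at fixed clearance.
D₂ = D₁ × (Css,target / Css,current) × (τ₂/τ₁) = 1650 × (26/10.9) × (4/6) = 2624 mg

2620 mg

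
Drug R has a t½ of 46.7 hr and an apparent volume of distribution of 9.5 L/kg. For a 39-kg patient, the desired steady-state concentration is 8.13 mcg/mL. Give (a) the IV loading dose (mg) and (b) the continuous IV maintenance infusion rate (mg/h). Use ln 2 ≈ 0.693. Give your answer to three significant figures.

(a) 3010 mg; (b) 44.7 mg/h

Total Vd = 9.5 × 39 = 370.5 L
LD = Vd × C = 370.5 × 8.13 = 3012 mg
CL = 0.693 × Vd / t½ = 0.693 × 370.5 / 46.7 = 5.498 L/h
Infusion rate = CL × Css = 5.498 × 8.13 = 44.70 mg/h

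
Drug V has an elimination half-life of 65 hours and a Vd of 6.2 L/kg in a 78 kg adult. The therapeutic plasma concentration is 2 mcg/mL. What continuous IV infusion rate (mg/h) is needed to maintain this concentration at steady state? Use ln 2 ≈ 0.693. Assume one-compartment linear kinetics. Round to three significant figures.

Total Vd = 6.2 × 78 = 483.6 L
CL = 0.693 × Vd / t½ = 0.693 × 483.6 / 65 = 5.156 L/h
Infusion rate = CL × Css = 5.156 × 2 = 10.31 mg/h

10.3 mg/h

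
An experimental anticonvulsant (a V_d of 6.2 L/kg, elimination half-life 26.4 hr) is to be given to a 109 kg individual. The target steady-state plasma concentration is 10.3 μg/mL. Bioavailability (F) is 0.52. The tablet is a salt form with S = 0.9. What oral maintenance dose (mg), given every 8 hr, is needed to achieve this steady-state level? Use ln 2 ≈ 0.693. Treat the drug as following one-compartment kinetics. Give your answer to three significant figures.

3120 mg

Total Vd = 6.2 × 109 = 675.8 L
CL = ln 2 · Vd / t½ = 0.693 × 675.8 / 26.4 = 17.74 L/h
D = CL × Css × τ / F / S = 17.74 × 10.3 × 8 / 0.52 / 0.9 = 3123 mg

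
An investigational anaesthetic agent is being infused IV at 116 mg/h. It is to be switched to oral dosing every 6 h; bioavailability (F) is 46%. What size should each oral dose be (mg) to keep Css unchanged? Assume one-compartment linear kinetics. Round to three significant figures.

1510 mg

To maintain the same Css, the systemic dosing rate must be unchanged: F·D/τ = infusion rate.
D = rate × τ / F = 116 × 6 / 0.46 = 1513 mg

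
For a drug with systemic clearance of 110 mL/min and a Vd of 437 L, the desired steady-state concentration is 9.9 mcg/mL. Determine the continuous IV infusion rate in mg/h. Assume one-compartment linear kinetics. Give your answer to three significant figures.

65.3 mg/h

Convert clearance: 110 mL/min × 60 min/h ÷ 1000 mL/L = 6.600 L/h
Rate = CL × Css = 6.600 × 9.9 = 65.34 mg/h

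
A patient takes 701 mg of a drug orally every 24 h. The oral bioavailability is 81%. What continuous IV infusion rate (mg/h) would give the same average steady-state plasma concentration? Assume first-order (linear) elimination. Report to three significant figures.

Equivalent systemic input: infusion rate = F·D/τ.
Rate = 0.81 × 701 / 24 = 23.66 mg/h

23.7 mg/h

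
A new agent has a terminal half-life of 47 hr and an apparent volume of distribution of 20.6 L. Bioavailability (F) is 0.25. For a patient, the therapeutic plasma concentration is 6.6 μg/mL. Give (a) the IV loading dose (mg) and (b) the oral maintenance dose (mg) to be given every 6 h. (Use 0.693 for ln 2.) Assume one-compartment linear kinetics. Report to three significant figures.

(a) 136 mg; (b) 48.1 mg

LD = Vd × C = 20.60 × 6.6 = 136.0 mg
CL = 0.693 × Vd / t½ = 0.693 × 20.60 / 47 = 0.3037 L/h
D = CL × Css × τ / F = 0.3037 × 6.6 × 6 / 0.25 = 48.11 mg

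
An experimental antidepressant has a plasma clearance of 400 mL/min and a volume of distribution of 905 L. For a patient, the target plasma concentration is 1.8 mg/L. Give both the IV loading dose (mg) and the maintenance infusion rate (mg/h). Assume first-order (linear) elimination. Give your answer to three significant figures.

(a) 1630 mg; (b) 43.2 mg/h

Loading: fill Vd to C_target → 905.0 L × 1.8 mg/L = 1629 mg
CL = 400 mL/min = 400 × 0.06 = 24.00 L/h
Maintenance: replace elimination → rate = CL × Css = 24.00 × 1.8 = 43.20 mg/h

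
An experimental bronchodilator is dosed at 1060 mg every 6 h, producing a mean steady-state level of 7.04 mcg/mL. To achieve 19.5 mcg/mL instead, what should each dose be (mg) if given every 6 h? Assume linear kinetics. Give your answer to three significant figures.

2940 mg

For first-order elimination, Css ∝ F·D/(CL·τ); F and CL are unchanged, so Css ∝ D/τ.
D₂ = D₁ × (Css,target / Css,current) = 1060 × 19.5/7.04 = 2936 mg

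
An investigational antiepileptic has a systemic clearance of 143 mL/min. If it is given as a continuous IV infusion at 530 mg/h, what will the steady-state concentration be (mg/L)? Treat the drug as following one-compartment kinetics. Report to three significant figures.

61.8 mg/L

Convert clearance: 143 mL/min × 60 min/h ÷ 1000 mL/L = 8.580 L/h
Css = rate / CL = 530 / 8.580 = 61.77 mg/L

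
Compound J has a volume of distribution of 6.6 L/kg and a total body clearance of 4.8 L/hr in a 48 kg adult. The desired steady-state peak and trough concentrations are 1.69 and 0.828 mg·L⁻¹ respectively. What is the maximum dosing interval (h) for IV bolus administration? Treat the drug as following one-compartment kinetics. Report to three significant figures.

Total Vd = 6.6 × 48 = 316.8 L
k = CL / Vd = 4.800 / 316.8 = 0.01515 h⁻¹
Between IV bolus doses, concentration decays as C = C₀·e^(−kτ), so C_peak/C_trough = e^(kτ).
τ_max = ln(C_peak/C_trough) / k = ln(1.69/0.828) / 0.01515 = 0.7135 / 0.01515 = 47.10 h

47.1 h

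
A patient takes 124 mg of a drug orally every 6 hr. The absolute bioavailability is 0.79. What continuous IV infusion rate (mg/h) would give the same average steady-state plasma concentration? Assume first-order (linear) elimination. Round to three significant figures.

16.3 mg/h

Equivalent systemic input: infusion rate = F·D/τ.
Rate = 0.79 × 124 / 6 = 16.33 mg/h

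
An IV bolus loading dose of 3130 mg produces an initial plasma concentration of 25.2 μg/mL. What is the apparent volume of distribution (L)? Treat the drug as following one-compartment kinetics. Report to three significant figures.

Immediately after an IV bolus, C₀ = Dose / Vd, so Vd = Dose / C₀.
Vd = 3130 / 25.2 = 124.2 L

124 L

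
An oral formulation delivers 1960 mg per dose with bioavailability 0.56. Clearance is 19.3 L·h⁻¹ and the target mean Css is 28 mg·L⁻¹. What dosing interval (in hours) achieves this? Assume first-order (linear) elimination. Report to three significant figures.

2.03 h

F·D/τ = CL·Css → τ = F·D / (CL·Css).
τ = 0.56 × 1960 / (19.3 × 28) = 2.031 h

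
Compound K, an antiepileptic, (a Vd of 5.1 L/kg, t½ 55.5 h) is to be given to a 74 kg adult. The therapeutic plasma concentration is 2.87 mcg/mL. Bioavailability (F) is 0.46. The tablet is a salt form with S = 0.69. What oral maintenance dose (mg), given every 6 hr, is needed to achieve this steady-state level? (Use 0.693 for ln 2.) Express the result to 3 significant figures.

256 mg

Vd = 5.1 L/kg × 74 kg = 377.4 L
CL = 0.693 × Vd / t½ = 0.693 × 377.4 / 55.5 = 4.712 L/h
D = CL × Css × τ / F / S = 4.712 × 2.87 × 6 / 0.46 / 0.69 = 255.6 mg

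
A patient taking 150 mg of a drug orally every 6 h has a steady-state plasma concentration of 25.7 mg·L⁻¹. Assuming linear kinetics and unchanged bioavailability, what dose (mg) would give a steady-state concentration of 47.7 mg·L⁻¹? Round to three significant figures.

For first-order elimination, Css ∝ F·D/(CL·τ); F and CL are unchanged, so Css ∝ D/τ.
D₂ = D₁ × (Css,target / Css,current) = 150 × 47.7/25.7 = 278.4 mg

278 mg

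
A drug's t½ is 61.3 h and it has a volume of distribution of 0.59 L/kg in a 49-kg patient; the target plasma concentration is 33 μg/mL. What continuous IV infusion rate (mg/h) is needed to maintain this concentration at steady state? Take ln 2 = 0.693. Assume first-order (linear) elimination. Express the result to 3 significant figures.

10.8 mg/h

Vd = 0.59 L/kg × 49 kg = 28.91 L
CL = 0.693 × Vd / t½ = 0.693 × 28.91 / 61.3 = 0.3268 L/h
Infusion rate = CL × Css = 0.3268 × 33 = 10.78 mg/h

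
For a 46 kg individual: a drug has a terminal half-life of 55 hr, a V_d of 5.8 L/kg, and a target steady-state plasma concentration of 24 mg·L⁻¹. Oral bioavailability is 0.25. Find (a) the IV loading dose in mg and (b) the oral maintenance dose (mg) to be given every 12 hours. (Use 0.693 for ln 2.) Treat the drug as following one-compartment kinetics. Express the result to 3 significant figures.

Vd = 5.8 L/kg × 46 kg = 266.8 L
LD = Vd × C = 266.8 × 24 = 6403 mg
CL = 0.693 × Vd / t½ = 0.693 × 266.8 / 55 = 3.362 L/h
D = CL × Css × τ / F = 3.362 × 24 × 12 / 0.25 = 3873 mg

(a) 6400 mg; (b) 3870 mg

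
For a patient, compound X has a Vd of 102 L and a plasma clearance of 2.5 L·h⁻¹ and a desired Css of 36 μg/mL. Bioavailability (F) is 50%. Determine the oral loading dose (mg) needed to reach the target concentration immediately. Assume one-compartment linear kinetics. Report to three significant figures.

7340 mg

LD is governed by Vd — clearance does not enter the loading-dose calculation.
LD = Vd × C / F = 102.0 × 36.00 / 0.5 = 7344 mg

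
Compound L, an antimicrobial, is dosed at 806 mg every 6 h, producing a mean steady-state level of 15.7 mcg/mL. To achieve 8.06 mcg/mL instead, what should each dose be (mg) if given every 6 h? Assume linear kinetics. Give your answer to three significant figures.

With linear kinetics, Css is proportional to dose rate (D/τ) at fixed clearance.
D₂ = D₁ × (Css,target / Css,current) = 806 × 8.06/15.7 = 413.8 mg

414 mg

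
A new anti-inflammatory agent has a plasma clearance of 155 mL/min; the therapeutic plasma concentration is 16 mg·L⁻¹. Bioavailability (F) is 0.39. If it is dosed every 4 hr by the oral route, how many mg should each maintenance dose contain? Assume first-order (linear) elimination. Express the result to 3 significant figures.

1530 mg

Convert clearance: 155 mL/min × 60 min/h ÷ 1000 mL/L = 9.300 L/h
D = CL × Css × τ / F = 9.300 × 16 × 4 / 0.39 = 1526 mg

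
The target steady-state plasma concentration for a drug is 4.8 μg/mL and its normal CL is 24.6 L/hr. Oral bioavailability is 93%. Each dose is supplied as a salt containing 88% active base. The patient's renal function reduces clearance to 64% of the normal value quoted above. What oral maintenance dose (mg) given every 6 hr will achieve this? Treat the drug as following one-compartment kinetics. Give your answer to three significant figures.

Patient clearance = 0.64 × 24.60 = 15.74 L/h
At steady state, dose per interval replaces the amount cleared in that interval: F·S·D/τ = CL·Css.
D = CL × Css × τ / F / S = 15.74 × 4.8 × 6 / 0.93 / 0.88 = 553.9 mg

554 mg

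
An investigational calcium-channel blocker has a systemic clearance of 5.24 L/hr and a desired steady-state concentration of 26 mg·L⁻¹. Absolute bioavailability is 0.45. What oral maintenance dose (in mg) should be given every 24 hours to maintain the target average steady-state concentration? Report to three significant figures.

D = CL × Css × τ / F = 5.240 × 26 × 24 / 0.45 = 7266 mg

7270 mg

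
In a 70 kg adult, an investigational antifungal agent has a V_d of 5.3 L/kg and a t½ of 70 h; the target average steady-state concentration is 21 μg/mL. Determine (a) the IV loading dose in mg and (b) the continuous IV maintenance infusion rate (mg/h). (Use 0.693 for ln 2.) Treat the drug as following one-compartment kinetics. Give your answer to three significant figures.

Vd(total) = 70 kg × 5.3 L/kg = 371.0 L
LD = Vd × C = 371.0 × 21 = 7791 mg
CL = 0.693 × Vd / t½ = 0.693 × 371.0 / 70 = 3.673 L/h
Infusion rate = CL × Css = 3.673 × 21 = 77.13 mg/h

(a) 7790 mg; (b) 77.1 mg/h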